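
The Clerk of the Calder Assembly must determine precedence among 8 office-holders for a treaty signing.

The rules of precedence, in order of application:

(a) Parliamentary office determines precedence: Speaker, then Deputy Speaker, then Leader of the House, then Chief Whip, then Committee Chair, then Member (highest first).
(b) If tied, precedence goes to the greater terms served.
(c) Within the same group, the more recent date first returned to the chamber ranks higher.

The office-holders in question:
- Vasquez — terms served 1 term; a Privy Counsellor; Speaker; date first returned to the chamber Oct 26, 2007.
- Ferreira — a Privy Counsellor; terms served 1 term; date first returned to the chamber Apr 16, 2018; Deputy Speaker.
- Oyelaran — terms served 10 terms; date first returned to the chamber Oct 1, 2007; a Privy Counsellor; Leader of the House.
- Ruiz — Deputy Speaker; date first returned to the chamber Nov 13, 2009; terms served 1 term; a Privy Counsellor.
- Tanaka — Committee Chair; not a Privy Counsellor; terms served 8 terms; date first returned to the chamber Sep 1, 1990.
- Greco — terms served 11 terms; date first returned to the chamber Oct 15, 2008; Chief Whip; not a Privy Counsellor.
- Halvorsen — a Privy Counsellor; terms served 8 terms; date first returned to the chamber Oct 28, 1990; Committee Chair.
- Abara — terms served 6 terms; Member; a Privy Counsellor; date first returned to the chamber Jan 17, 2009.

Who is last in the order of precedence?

By parliamentary office: Vasquez (Speaker); then Ferreira and Ruiz (Deputy Speaker); then Oyelaran (Leader of the House); then Greco (Chief Whip); then Halvorsen and Tanaka (Committee Chair); then Abara (Member).
Ferreira and Ruiz both have terms served 1 term, so the next rule applies.
Among Ferreira and Ruiz, by date first returned to the chamber (later first): Ferreira (Apr 16, 2018) before Ruiz (Nov 13, 2009).
Halvorsen and Tanaka both have terms served 8 terms, so the next rule applies.
Among Halvorsen and Tanaka, by date first returned to the chamber (later first): Halvorsen (Oct 28, 1990) before Tanaka (Sep 1, 1990).
Order: Vasquez, Ferreira, Ruiz, Oyelaran, Greco, Halvorsen, Tanaka, Abara.

Abara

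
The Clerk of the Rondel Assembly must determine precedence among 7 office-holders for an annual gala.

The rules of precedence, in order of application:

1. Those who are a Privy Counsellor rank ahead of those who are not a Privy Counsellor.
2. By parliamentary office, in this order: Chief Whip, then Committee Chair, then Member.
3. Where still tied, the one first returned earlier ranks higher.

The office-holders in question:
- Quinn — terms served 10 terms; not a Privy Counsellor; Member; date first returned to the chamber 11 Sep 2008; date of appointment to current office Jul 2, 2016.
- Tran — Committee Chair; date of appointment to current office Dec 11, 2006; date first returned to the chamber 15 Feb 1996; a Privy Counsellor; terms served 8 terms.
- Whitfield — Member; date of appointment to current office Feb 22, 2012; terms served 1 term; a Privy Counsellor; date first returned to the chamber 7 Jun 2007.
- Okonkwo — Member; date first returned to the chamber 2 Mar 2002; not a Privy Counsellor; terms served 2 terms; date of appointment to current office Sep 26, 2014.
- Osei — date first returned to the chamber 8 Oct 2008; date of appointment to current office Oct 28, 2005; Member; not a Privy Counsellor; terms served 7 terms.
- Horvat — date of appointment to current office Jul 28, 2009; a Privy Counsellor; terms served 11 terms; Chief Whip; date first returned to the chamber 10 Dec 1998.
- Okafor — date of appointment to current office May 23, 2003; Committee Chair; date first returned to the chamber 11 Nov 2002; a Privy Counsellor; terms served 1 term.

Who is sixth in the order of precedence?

By the first rule: Horvat, Tran, Okafor and Whitfield (each a Privy Counsellor); then Okonkwo, Quinn and Osei (each not a Privy Counsellor).
Among Horvat, Tran, Okafor and Whitfield, by parliamentary office: Horvat (Chief Whip) before Tran and Okafor (Committee Chair) before Whitfield (Member).
Among Tran and Okafor, by date first returned to the chamber (earlier first): Tran (15 Feb 1996) before Okafor (11 Nov 2002).
Okonkwo, Quinn and Osei are each Member, so the next rule applies.
Among Okonkwo, Quinn and Osei, by date first returned to the chamber (earlier first): Okonkwo (2 Mar 2002) before Quinn (11 Sep 2008) before Osei (8 Oct 2008).
Order: Horvat, Tran, Okafor, Whitfield, Okonkwo, Quinn, Osei.

Quinn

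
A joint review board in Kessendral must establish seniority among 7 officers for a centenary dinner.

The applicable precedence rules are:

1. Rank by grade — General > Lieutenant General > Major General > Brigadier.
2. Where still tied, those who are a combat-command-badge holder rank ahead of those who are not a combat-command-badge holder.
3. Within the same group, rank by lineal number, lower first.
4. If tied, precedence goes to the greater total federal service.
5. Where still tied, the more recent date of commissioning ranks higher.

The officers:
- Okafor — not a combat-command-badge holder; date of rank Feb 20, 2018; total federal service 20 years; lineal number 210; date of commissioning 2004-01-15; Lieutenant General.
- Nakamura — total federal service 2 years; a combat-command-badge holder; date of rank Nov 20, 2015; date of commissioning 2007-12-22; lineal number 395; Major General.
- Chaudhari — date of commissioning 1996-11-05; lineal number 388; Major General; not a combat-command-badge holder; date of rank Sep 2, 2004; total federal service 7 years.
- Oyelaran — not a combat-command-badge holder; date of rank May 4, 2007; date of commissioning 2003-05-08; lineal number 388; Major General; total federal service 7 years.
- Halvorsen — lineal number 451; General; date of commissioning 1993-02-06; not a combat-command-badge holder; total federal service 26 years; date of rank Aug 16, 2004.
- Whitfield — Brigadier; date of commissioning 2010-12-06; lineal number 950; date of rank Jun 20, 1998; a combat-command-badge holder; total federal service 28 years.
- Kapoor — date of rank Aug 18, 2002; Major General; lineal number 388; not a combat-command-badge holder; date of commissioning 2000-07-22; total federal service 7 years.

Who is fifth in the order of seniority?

Kapoor

By grade: Halvorsen (General); then Okafor (Lieutenant General); then Nakamura, Oyelaran, Kapoor and Chaudhari (Major General); then Whitfield (Brigadier).
Among Nakamura, Oyelaran, Kapoor and Chaudhari, a combat-command-badge holder before not a combat-command-badge holder: Nakamura (a combat-command-badge holder) before Oyelaran, Kapoor and Chaudhari (not a combat-command-badge holder).
Oyelaran, Kapoor and Chaudhari all have lineal number 388, so the next rule applies.
Oyelaran, Kapoor and Chaudhari all have total federal service 7 years, so the next rule applies.
Among Oyelaran, Kapoor and Chaudhari, by date of commissioning (later first): Oyelaran (2003-05-08) before Kapoor (2000-07-22) before Chaudhari (1996-11-05).
Order: Halvorsen, Okafor, Nakamura, Oyelaran, Kapoor, Chaudhari, Whitfield.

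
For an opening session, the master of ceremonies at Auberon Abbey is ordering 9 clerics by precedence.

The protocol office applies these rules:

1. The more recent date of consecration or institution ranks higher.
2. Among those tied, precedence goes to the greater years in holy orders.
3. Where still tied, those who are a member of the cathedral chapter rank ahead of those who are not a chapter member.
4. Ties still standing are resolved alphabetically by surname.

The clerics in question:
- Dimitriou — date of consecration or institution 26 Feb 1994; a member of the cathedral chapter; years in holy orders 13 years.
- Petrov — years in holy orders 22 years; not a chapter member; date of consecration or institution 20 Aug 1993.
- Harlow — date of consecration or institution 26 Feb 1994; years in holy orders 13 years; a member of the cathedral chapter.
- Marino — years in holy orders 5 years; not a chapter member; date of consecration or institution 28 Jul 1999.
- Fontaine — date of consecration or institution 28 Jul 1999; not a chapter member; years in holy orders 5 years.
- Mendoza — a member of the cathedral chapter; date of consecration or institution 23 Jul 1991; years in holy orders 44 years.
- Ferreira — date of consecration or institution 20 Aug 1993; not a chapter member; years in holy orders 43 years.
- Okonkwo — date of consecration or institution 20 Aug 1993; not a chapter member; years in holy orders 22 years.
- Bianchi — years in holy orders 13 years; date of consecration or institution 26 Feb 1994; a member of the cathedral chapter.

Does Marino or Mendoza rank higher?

Marino

By date of consecration or institution (later first): Fontaine and Marino (both 28 Jul 1999); then Bianchi, Dimitriou and Harlow (each 26 Feb 1994); then Ferreira, Okonkwo and Petrov (each 20 Aug 1993); then Mendoza (23 Jul 1991).
Fontaine and Marino both have years in holy orders 5 years, so the next rule applies.
Fontaine and Marino are each not a chapter member, so the next rule applies.
Among Fontaine and Marino, alphabetically by surname: Fontaine before Marino.
Bianchi, Dimitriou and Harlow all have years in holy orders 13 years, so the next rule applies.
Bianchi, Dimitriou and Harlow are each a member of the cathedral chapter, so the next rule applies.
Among Bianchi, Dimitriou and Harlow, alphabetically by surname: Bianchi before Dimitriou before Harlow.
Among Ferreira, Okonkwo and Petrov, by years in holy orders (higher first): Ferreira (43 years) before Okonkwo and Petrov (22 years).
Okonkwo and Petrov are each not a chapter member, so the next rule applies.
Among Okonkwo and Petrov, alphabetically by surname: Okonkwo before Petrov.
So Marino takes precedence.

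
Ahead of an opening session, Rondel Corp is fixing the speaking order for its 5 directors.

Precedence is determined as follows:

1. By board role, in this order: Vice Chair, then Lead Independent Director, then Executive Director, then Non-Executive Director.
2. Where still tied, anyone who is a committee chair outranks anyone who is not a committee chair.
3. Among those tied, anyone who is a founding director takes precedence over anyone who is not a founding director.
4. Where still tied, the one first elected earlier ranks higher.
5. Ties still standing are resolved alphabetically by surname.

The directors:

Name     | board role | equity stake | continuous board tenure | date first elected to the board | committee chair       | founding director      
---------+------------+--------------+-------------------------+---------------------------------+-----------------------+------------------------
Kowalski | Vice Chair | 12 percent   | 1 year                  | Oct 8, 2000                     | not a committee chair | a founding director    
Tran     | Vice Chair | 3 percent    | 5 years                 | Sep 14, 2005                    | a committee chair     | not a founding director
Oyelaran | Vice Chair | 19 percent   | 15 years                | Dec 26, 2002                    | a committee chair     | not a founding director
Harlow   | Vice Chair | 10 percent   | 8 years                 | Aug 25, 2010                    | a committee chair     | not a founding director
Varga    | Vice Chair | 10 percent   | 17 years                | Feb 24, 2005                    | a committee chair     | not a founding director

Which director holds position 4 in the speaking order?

Harlow

By board role: Oyelaran, Varga, Tran, Harlow and Kowalski (Vice Chair).
Among Oyelaran, Varga, Tran, Harlow and Kowalski, a committee chair before not a committee chair: Oyelaran, Varga, Tran and Harlow (a committee chair) before Kowalski (not a committee chair).
Oyelaran, Varga, Tran and Harlow are each not a founding director, so the next rule applies.
Among Oyelaran, Varga, Tran and Harlow, by date first elected to the board (earlier first): Oyelaran (Dec 26, 2002) before Varga (Feb 24, 2005) before Tran (Sep 14, 2005) before Harlow (Aug 25, 2010).
Order: Oyelaran, Varga, Tran, Harlow, Kowalski.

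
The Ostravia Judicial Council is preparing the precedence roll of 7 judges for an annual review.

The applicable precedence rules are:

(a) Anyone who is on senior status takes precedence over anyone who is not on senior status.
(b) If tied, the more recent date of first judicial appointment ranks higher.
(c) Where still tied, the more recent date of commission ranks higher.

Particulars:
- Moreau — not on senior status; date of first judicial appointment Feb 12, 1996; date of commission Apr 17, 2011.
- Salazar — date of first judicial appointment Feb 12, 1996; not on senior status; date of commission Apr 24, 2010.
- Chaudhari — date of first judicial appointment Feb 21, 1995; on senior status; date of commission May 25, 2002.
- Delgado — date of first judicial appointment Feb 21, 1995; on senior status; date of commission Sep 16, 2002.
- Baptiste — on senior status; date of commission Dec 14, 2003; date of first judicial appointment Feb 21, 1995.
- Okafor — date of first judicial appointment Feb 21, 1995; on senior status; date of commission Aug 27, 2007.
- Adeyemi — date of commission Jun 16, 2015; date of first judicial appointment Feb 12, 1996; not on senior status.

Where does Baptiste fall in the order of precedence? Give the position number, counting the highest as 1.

By the first rule: Okafor, Baptiste, Delgado and Chaudhari (each on senior status); then Adeyemi, Moreau and Salazar (each not on senior status).
Okafor, Baptiste, Delgado and Chaudhari all have date of first judicial appointment Feb 21, 1995, so the next rule applies.
Among Okafor, Baptiste, Delgado and Chaudhari, by date of commission (later first): Okafor (Aug 27, 2007) before Baptiste (Dec 14, 2003) before Delgado (Sep 16, 2002) before Chaudhari (May 25, 2002).
Adeyemi, Moreau and Salazar all have date of first judicial appointment Feb 12, 1996, so the next rule applies.
Among Adeyemi, Moreau and Salazar, by date of commission (later first): Adeyemi (Jun 16, 2015) before Moreau (Apr 17, 2011) before Salazar (Apr 24, 2010).
Order: Okafor, Baptiste, Delgado, Chaudhari, Adeyemi, Moreau, Salazar. So position 2.

2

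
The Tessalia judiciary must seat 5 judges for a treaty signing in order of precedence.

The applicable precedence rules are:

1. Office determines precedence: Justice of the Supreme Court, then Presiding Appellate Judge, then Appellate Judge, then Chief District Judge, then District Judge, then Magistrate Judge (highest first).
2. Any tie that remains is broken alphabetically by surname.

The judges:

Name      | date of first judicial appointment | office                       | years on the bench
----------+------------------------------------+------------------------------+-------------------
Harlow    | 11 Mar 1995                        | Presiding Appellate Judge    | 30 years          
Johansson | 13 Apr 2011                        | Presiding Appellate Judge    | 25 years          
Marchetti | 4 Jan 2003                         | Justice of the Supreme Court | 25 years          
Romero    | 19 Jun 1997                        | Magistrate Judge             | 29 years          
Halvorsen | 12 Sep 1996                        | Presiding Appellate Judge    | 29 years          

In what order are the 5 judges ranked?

Marchetti, Halvorsen, Harlow, Johansson, Romero

By office: Marchetti (Justice of the Supreme Court); then Halvorsen, Harlow and Johansson (Presiding Appellate Judge); then Romero (Magistrate Judge).
Among Halvorsen, Harlow and Johansson, alphabetically by surname: Halvorsen before Harlow before Johansson.
Full order: Marchetti, Halvorsen, Harlow, Johansson, Romero.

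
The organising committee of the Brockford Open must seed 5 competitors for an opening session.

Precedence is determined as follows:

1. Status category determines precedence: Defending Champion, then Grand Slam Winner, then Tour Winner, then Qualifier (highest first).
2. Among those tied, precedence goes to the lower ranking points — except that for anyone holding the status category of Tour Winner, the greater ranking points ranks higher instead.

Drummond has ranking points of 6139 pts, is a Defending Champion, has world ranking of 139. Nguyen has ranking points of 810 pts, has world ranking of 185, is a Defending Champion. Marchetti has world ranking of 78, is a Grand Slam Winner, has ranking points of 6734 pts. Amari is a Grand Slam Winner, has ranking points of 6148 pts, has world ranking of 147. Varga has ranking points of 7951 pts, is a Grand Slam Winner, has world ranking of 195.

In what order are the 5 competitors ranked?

Nguyen, Drummond, Amari, Marchetti, Varga

By status category: Nguyen and Drummond (Defending Champion); then Amari, Marchetti and Varga (Grand Slam Winner).
Among Nguyen and Drummond, by ranking points (lower first): Nguyen (810 pts) before Drummond (6139 pts).
Among Amari, Marchetti and Varga, by ranking points (lower first): Amari (6148 pts) before Marchetti (6734 pts) before Varga (7951 pts).
Full order: Nguyen, Drummond, Amari, Marchetti, Varga.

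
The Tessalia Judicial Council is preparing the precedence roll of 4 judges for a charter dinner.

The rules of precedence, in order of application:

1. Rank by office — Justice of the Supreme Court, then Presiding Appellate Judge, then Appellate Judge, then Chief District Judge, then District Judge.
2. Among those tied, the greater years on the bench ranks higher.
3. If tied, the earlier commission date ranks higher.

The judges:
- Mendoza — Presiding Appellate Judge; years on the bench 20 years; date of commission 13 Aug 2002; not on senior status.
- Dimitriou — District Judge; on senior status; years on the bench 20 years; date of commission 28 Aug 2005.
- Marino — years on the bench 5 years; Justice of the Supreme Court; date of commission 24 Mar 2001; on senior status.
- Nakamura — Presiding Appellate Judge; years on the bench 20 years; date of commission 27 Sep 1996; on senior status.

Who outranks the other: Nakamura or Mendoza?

Nakamura

By office: Marino (Justice of the Supreme Court); then Nakamura and Mendoza (Presiding Appellate Judge); then Dimitriou (District Judge).
Nakamura and Mendoza both have years on the bench 20 years, so the next rule applies.
Among Nakamura and Mendoza, by date of commission (earlier first): Nakamura (27 Sep 1996) before Mendoza (13 Aug 2002).
So Nakamura takes precedence.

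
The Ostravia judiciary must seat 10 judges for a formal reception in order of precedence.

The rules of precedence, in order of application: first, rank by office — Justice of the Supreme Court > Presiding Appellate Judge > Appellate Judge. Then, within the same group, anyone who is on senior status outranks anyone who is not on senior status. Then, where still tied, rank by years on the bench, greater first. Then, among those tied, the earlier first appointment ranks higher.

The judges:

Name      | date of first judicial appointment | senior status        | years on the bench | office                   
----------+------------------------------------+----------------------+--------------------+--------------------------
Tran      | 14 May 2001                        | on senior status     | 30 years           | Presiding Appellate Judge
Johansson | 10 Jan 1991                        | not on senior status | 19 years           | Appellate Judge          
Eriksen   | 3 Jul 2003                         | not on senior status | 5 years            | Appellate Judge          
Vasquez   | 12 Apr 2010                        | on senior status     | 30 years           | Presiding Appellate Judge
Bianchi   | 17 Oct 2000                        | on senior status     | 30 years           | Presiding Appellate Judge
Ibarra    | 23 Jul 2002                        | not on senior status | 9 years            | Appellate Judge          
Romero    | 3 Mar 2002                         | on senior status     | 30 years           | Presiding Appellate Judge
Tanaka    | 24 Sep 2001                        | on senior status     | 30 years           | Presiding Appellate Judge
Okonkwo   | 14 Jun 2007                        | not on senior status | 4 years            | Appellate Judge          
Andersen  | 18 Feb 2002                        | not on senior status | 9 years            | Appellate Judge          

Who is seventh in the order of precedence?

By office: Bianchi, Tran, Tanaka, Romero and Vasquez (Presiding Appellate Judge); then Johansson, Andersen, Ibarra, Eriksen and Okonkwo (Appellate Judge).
Bianchi, Tran, Tanaka, Romero and Vasquez are each on senior status, so the next rule applies.
Bianchi, Tran, Tanaka, Romero and Vasquez all have years on the bench 30 years, so the next rule applies.
Among Bianchi, Tran, Tanaka, Romero and Vasquez, by date of first judicial appointment (earlier first): Bianchi (17 Oct 2000) before Tran (14 May 2001) before Tanaka (24 Sep 2001) before Romero (3 Mar 2002) before Vasquez (12 Apr 2010).
Johansson, Andersen, Ibarra, Eriksen and Okonkwo are each not on senior status, so the next rule applies.
Among Johansson, Andersen, Ibarra, Eriksen and Okonkwo, by years on the bench (higher first): Johansson (19 years) before Andersen and Ibarra (9 years) before Eriksen (5 years) before Okonkwo (4 years).
Among Andersen and Ibarra, by date of first judicial appointment (earlier first): Andersen (18 Feb 2002) before Ibarra (23 Jul 2002).
Order: Bianchi, Tran, Tanaka, Romero, Vasquez, Johansson, Andersen, Ibarra, Eriksen, Okonkwo.

Andersen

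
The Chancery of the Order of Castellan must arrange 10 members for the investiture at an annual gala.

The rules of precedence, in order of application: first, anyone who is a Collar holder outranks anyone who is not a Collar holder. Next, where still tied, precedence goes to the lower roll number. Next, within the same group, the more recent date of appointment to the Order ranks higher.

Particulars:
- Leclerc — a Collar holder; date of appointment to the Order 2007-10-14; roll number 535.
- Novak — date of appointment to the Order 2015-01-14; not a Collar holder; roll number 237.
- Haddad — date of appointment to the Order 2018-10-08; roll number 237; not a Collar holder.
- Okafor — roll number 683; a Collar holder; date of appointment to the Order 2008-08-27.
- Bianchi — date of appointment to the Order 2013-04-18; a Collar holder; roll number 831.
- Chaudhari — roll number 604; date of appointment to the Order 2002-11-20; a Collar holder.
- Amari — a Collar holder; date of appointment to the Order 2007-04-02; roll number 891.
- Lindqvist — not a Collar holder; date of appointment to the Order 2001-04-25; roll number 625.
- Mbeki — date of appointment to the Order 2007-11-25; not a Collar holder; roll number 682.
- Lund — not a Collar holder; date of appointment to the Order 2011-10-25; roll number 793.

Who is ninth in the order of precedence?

By the first rule: Leclerc, Chaudhari, Okafor, Bianchi and Amari (each a Collar holder); then Haddad, Novak, Lindqvist, Mbeki and Lund (each not a Collar holder).
Among Leclerc, Chaudhari, Okafor, Bianchi and Amari, by roll number (lower first): Leclerc (535) before Chaudhari (604) before Okafor (683) before Bianchi (831) before Amari (891).
Among Haddad, Novak, Lindqvist, Mbeki and Lund, by roll number (lower first): Haddad and Novak (237) before Lindqvist (625) before Mbeki (682) before Lund (793).
Among Haddad and Novak, by date of appointment to the Order (later first): Haddad (2018-10-08) before Novak (2015-01-14).
Order: Leclerc, Chaudhari, Okafor, Bianchi, Amari, Haddad, Novak, Lindqvist, Mbeki, Lund.

Mbeki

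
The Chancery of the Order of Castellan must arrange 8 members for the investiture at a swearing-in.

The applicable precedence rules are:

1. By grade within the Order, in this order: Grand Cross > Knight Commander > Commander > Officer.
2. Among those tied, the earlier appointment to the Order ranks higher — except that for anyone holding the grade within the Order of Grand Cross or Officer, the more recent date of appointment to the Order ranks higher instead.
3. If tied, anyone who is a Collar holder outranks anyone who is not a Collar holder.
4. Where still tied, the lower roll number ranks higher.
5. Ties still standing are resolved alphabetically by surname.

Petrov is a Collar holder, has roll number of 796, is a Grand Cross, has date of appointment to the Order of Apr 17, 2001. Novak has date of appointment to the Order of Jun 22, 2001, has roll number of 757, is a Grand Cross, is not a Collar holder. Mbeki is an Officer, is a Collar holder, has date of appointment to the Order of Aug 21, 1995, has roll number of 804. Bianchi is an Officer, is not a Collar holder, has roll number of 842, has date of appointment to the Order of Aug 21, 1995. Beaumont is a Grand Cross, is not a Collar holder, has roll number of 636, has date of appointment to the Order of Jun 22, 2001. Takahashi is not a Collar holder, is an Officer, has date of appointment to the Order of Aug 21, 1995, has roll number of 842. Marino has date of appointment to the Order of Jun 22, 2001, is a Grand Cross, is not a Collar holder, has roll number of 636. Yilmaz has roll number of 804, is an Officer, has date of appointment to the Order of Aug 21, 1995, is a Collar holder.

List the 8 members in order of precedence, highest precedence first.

Beaumont, Marino, Novak, Petrov, Mbeki, Yilmaz, Bianchi, Takahashi

By grade within the Order: Beaumont, Marino, Novak and Petrov (Grand Cross); then Mbeki, Yilmaz, Bianchi and Takahashi (Officer).
Among Beaumont, Marino, Novak and Petrov, by date of appointment to the Order (later first) (reversed rule for this group): Beaumont, Marino and Novak (Jun 22, 2001) before Petrov (Apr 17, 2001).
Beaumont, Marino and Novak are each not a Collar holder, so the next rule applies.
Among Beaumont, Marino and Novak, by roll number (lower first): Beaumont and Marino (636) before Novak (757).
Among Beaumont and Marino, alphabetically by surname: Beaumont before Marino.
Mbeki, Yilmaz, Bianchi and Takahashi all have date of appointment to the Order Aug 21, 1995, so the next rule applies.
Among Mbeki, Yilmaz, Bianchi and Takahashi, a Collar holder before not a Collar holder: Mbeki and Yilmaz (a Collar holder) before Bianchi and Takahashi (not a Collar holder).
Mbeki and Yilmaz both have roll number 804, so the next rule applies.
Among Mbeki and Yilmaz, alphabetically by surname: Mbeki before Yilmaz.
Bianchi and Takahashi both have roll number 842, so the next rule applies.
Among Bianchi and Takahashi, alphabetically by surname: Bianchi before Takahashi.
Full order: Beaumont, Marino, Novak, Petrov, Mbeki, Yilmaz, Bianchi, Takahashi.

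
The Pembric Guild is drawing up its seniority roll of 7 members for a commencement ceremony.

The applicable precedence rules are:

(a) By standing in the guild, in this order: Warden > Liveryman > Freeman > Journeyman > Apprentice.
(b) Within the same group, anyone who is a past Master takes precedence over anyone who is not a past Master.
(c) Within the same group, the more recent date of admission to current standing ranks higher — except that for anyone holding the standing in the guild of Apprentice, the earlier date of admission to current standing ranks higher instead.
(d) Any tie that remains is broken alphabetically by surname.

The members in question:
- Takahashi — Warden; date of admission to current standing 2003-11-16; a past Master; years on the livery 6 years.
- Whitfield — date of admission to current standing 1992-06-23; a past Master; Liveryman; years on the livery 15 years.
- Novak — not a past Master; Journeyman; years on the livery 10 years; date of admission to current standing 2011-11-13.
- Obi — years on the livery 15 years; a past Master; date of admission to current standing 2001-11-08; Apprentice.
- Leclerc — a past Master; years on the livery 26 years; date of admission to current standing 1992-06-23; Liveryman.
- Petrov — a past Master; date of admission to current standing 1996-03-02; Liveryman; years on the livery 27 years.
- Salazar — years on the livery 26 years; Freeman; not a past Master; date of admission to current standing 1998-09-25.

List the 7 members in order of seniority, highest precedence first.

By standing in the guild: Takahashi (Warden); then Petrov, Leclerc and Whitfield (Liveryman); then Salazar (Freeman); then Novak (Journeyman); then Obi (Apprentice).
Petrov, Leclerc and Whitfield are each a past Master, so the next rule applies.
Among Petrov, Leclerc and Whitfield, by date of admission to current standing (later first): Petrov (1996-03-02) before Leclerc and Whitfield (1992-06-23).
Among Leclerc and Whitfield, alphabetically by surname: Leclerc before Whitfield.
Full order: Takahashi, Petrov, Leclerc, Whitfield, Salazar, Novak, Obi.

Takahashi, Petrov, Leclerc, Whitfield, Salazar, Novak, Obi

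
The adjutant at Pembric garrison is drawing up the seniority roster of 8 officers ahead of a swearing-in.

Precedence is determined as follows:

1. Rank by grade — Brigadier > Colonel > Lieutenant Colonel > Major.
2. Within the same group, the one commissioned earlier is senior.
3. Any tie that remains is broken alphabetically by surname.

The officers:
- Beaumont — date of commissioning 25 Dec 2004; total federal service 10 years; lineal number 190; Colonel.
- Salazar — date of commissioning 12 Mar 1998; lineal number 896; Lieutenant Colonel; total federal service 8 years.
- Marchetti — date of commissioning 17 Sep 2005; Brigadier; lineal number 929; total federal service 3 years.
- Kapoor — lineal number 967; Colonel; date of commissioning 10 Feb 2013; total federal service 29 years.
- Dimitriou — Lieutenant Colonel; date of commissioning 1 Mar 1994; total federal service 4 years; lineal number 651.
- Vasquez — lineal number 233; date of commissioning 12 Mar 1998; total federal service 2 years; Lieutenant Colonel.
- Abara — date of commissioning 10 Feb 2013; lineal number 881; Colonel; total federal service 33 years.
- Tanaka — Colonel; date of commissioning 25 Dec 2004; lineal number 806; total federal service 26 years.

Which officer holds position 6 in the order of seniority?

Dimitriou

By grade: Marchetti (Brigadier); then Beaumont, Tanaka, Abara and Kapoor (Colonel); then Dimitriou, Salazar and Vasquez (Lieutenant Colonel).
Among Beaumont, Tanaka, Abara and Kapoor, by date of commissioning (earlier first): Beaumont and Tanaka (25 Dec 2004) before Abara and Kapoor (10 Feb 2013).
Among Beaumont and Tanaka, alphabetically by surname: Beaumont before Tanaka.
Among Abara and Kapoor, alphabetically by surname: Abara before Kapoor.
Among Dimitriou, Salazar and Vasquez, by date of commissioning (earlier first): Dimitriou (1 Mar 1994) before Salazar and Vasquez (12 Mar 1998).
Among Salazar and Vasquez, alphabetically by surname: Salazar before Vasquez.
Order: Marchetti, Beaumont, Tanaka, Abara, Kapoor, Dimitriou, Salazar, Vasquez.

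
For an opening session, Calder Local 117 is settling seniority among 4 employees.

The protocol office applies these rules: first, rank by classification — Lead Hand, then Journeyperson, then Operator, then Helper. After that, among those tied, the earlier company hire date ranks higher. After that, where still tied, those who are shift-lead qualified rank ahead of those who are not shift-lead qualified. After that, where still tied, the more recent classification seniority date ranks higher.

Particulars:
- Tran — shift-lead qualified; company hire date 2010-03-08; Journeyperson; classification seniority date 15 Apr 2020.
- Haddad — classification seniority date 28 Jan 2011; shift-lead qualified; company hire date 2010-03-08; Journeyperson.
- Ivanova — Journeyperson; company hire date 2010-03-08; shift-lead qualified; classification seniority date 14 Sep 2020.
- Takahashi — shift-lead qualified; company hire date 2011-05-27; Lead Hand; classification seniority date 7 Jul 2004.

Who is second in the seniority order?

Ivanova

By classification: Takahashi (Lead Hand); then Ivanova, Tran and Haddad (Journeyperson).
Ivanova, Tran and Haddad all have company hire date 2010-03-08, so the next rule applies.
Ivanova, Tran and Haddad are each shift-lead qualified, so the next rule applies.
Among Ivanova, Tran and Haddad, by classification seniority date (later first): Ivanova (14 Sep 2020) before Tran (15 Apr 2020) before Haddad (28 Jan 2011).
Order: Takahashi, Ivanova, Tran, Haddad.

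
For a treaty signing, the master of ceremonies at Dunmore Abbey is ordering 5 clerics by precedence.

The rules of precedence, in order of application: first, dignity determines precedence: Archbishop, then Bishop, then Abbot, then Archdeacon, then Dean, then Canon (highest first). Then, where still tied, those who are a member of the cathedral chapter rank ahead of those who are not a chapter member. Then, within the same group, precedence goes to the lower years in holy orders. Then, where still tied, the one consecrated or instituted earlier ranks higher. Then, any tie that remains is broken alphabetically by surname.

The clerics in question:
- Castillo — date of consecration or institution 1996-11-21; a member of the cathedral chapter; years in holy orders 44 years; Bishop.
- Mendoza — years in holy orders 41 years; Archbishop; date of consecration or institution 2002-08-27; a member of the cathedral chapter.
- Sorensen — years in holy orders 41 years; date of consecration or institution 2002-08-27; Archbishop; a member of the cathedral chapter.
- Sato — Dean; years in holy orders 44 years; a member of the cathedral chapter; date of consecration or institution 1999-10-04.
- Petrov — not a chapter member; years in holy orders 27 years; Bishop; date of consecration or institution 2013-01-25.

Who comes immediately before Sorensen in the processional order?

By dignity: Mendoza and Sorensen (Archbishop); then Castillo and Petrov (Bishop); then Sato (Dean).
Mendoza and Sorensen are each a member of the cathedral chapter, so the next rule applies.
Mendoza and Sorensen both have years in holy orders 41 years, so the next rule applies.
Mendoza and Sorensen both have date of consecration or institution 2002-08-27, so the next rule applies.
Among Mendoza and Sorensen, alphabetically by surname: Mendoza before Sorensen.
Among Castillo and Petrov, a member of the cathedral chapter before not a chapter member: Castillo (a member of the cathedral chapter) before Petrov (not a chapter member).
Order: Mendoza, Sorensen, Castillo, Petrov, Sato.

Mendoza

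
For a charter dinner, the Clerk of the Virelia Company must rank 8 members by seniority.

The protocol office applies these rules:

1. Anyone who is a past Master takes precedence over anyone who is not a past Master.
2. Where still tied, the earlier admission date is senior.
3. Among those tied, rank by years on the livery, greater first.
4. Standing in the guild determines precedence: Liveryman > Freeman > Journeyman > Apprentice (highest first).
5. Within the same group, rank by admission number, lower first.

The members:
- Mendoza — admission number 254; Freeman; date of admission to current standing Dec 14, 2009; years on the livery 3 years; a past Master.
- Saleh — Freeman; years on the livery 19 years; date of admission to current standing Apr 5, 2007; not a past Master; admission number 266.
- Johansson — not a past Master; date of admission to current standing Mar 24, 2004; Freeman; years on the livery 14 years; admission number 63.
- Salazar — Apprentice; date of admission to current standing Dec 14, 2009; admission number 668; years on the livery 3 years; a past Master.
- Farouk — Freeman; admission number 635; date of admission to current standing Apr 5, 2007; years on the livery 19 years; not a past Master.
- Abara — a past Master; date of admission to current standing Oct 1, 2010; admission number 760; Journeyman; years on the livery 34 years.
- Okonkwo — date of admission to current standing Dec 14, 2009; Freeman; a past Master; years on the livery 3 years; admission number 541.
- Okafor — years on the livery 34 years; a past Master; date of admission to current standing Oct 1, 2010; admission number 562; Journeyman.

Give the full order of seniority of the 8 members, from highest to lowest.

Mendoza, Okonkwo, Salazar, Okafor, Abara, Johansson, Saleh, Farouk

By the first rule: Mendoza, Okonkwo, Salazar, Okafor and Abara (each a past Master); then Johansson, Saleh and Farouk (each not a past Master).
Among Mendoza, Okonkwo, Salazar, Okafor and Abara, by date of admission to current standing (earlier first): Mendoza, Okonkwo and Salazar (Dec 14, 2009) before Okafor and Abara (Oct 1, 2010).
Mendoza, Okonkwo and Salazar all have years on the livery 3 years, so the next rule applies.
Among Mendoza, Okonkwo and Salazar, by standing in the guild: Mendoza and Okonkwo (Freeman) before Salazar (Apprentice).
Among Mendoza and Okonkwo, by admission number (lower first): Mendoza (254) before Okonkwo (541).
Okafor and Abara both have years on the livery 34 years, so the next rule applies.
Okafor and Abara are each Journeyman, so the next rule applies.
Among Okafor and Abara, by admission number (lower first): Okafor (562) before Abara (760).
Among Johansson, Saleh and Farouk, by date of admission to current standing (earlier first): Johansson (Mar 24, 2004) before Saleh and Farouk (Apr 5, 2007).
Saleh and Farouk both have years on the livery 19 years, so the next rule applies.
Saleh and Farouk are each Freeman, so the next rule applies.
Among Saleh and Farouk, by admission number (lower first): Saleh (266) before Farouk (635).
Full order: Mendoza, Okonkwo, Salazar, Okafor, Abara, Johansson, Saleh, Farouk.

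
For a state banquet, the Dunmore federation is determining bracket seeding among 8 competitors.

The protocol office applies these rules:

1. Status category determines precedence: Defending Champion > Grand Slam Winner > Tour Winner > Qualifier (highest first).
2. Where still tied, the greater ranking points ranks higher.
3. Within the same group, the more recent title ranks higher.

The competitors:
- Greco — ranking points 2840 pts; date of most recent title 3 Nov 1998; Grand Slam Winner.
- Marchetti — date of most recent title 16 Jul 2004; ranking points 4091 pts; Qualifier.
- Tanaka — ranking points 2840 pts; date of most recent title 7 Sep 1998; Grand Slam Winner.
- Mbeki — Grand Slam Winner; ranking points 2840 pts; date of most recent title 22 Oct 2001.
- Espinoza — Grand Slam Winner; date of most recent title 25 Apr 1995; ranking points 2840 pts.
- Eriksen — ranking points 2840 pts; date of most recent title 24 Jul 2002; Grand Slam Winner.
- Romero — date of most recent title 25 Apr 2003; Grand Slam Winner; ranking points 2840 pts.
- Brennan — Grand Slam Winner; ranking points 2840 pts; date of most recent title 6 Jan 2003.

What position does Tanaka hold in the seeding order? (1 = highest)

By status category: Romero, Brennan, Eriksen, Mbeki, Greco, Tanaka and Espinoza (Grand Slam Winner); then Marchetti (Qualifier).
Romero, Brennan, Eriksen, Mbeki, Greco, Tanaka and Espinoza all have ranking points 2840 pts, so the next rule applies.
Among Romero, Brennan, Eriksen, Mbeki, Greco, Tanaka and Espinoza, by date of most recent title (later first): Romero (25 Apr 2003) before Brennan (6 Jan 2003) before Eriksen (24 Jul 2002) before Mbeki (22 Oct 2001) before Greco (3 Nov 1998) before Tanaka (7 Sep 1998) before Espinoza (25 Apr 1995).
Order: Romero, Brennan, Eriksen, Mbeki, Greco, Tanaka, Espinoza, Marchetti. So position 6.

6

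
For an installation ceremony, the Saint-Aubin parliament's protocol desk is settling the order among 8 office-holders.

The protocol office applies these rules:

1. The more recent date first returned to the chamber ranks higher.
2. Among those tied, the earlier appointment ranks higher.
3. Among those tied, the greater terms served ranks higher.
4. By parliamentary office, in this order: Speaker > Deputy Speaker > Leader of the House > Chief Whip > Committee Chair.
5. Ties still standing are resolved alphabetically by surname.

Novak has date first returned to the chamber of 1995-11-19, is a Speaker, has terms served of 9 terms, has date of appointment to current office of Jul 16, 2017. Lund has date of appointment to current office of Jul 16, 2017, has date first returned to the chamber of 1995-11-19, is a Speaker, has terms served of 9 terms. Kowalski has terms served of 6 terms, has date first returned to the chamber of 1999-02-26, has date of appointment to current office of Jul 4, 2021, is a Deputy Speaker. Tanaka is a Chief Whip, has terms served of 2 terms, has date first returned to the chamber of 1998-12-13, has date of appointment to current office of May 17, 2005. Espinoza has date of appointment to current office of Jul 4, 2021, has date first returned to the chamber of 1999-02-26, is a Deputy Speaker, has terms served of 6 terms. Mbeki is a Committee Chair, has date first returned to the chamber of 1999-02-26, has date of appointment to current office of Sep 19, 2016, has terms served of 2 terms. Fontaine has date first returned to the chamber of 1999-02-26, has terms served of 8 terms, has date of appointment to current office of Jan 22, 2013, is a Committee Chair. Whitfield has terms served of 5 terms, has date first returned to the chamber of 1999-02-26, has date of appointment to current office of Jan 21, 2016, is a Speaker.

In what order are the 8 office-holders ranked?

Fontaine, Whitfield, Mbeki, Espinoza, Kowalski, Tanaka, Lund, Novak

By date first returned to the chamber (later first): Fontaine, Whitfield, Mbeki, Espinoza and Kowalski (each 1999-02-26); then Tanaka (1998-12-13); then Lund and Novak (both 1995-11-19).
Among Fontaine, Whitfield, Mbeki, Espinoza and Kowalski, by date of appointment to current office (earlier first): Fontaine (Jan 22, 2013) before Whitfield (Jan 21, 2016) before Mbeki (Sep 19, 2016) before Espinoza and Kowalski (Jul 4, 2021).
Espinoza and Kowalski both have terms served 6 terms, so the next rule applies.
Espinoza and Kowalski are each Deputy Speaker, so the next rule applies.
Among Espinoza and Kowalski, alphabetically by surname: Espinoza before Kowalski.
Lund and Novak both have date of appointment to current office Jul 16, 2017, so the next rule applies.
Lund and Novak both have terms served 9 terms, so the next rule applies.
Lund and Novak are each Speaker, so the next rule applies.
Among Lund and Novak, alphabetically by surname: Lund before Novak.
Full order: Fontaine, Whitfield, Mbeki, Espinoza, Kowalski, Tanaka, Lund, Novak.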